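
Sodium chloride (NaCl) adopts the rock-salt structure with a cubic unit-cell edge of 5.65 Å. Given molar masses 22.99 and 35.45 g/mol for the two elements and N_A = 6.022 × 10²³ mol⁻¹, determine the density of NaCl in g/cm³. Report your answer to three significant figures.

2.15 g/cm³

The rock-salt structure contains Z = 4 formula units per cell; M(NaCl) = 22.99 + 35.45 = 58.44 g/mol.
a³ = (5.650 × 10^-8 cm)³ = 1.804 × 10^-22 cm³.
ρ = 4 × 58.44 / (6.022 × 10²³ × 1.804 × 10^-22) = 2.152 g/cm³.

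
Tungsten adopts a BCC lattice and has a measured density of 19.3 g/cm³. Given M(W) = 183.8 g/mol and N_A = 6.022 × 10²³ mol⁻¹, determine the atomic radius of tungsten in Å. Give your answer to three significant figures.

1.37 Å

For a BCC cell (Z = 2), a³ = Z·M/(N_A·ρ) = 2 × 183.8 / (6.022 × 10²³ × 19.30) = 3.163 × 10^-23 cm³, so a = 3.162 × 10^-8 cm = 3.162 Å.
Atoms touch along the body diagonal, so √3·a = 4r, so r = 0.4330 × a = 1.37 Å.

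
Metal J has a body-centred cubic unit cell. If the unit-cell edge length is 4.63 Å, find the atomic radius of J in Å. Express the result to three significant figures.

In a BCC lattice, atoms touch along the body diagonal, so √3·a = 4r.
r = √3·a/4 = 1.7321 × 4.63 / 4 = 2.00 Å.

2.00 Å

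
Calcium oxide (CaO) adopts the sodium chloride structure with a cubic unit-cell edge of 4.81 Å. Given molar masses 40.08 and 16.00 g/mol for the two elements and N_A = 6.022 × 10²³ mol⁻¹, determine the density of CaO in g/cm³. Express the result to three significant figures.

The sodium chloride structure contains Z = 4 formula units per cell; M(CaO) = 40.08 + 16.00 = 56.08 g/mol.
a³ = (4.810 × 10^-8 cm)³ = 1.113 × 10^-22 cm³.
ρ = 4 × 56.08 / (6.022 × 10²³ × 1.113 × 10^-22) = 3.347 g/cm³.

3.35 g/cm³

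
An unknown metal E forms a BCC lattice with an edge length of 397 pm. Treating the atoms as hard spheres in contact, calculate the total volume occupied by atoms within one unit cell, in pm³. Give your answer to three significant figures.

4.26 × 10^7 pm³

In a BCC lattice atoms touch along the body diagonal, so √3·a = 4r, so r = 0.4330a = 171.9 pm.
V_atoms = Z × (4/3)πr³ = 2 × (4/3)π × (171.9)³ = 4.26 × 10^7 pm³.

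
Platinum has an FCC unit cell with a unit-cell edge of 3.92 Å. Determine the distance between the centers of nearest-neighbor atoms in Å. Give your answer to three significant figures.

In an FCC structure, atoms touch along the face diagonal, so √2·a = 4r; the nearest-neighbor distance equals 2r = 0.7071·a.
d = 0.7071 × 3.92 = 2.77 Å.

2.77 Å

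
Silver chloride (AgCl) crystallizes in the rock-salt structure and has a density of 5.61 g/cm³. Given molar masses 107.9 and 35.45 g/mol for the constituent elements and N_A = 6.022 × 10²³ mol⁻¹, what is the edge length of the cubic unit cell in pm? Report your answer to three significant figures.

M(AgCl) = 143.35 g/mol; Z = 4 formula units per cell.
a³ = Z·M/(N_A·ρ) = 4 × 143.35 / (6.022 × 10²³ × 5.61) = 1.697 × 10^-22 cm³, so a = 5.537 × 10^-8 cm = 554 pm.

554 pm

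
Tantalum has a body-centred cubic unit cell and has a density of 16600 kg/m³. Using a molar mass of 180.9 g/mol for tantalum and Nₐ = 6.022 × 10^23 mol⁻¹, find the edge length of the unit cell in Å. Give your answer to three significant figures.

3.31 Å

With Z = 2 atoms per BCC cell, a³ = Z·M/(N_A·ρ) = 2 × 180.9 / (6.022 × 10²³ × 16.60 g/cm³) = 3.619 × 10^-23 cm³.
a = (3.619 × 10^-23)^(1/3) = 3.308 × 10^-8 cm = 3.31 Å.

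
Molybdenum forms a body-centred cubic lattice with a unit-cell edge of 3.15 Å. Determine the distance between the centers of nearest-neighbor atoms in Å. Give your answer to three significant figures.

2.73 Å

In a BCC structure, atoms touch along the body diagonal, so √3·a = 4r; the nearest-neighbor distance equals 2r = 0.8660·a.
d = 0.8660 × 3.15 = 2.73 Å.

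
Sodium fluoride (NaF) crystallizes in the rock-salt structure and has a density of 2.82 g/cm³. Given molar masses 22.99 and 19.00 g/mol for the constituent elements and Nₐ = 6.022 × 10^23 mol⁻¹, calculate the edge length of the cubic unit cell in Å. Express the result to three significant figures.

4.62 Å

M(NaF) = 41.99 g/mol; Z = 4 formula units per cell.
a³ = Z·M/(N_A·ρ) = 4 × 41.99 / (6.022 × 10²³ × 2.82) = 9.890 × 10^-23 cm³, so a = 4.625 × 10^-8 cm = 4.62 Å.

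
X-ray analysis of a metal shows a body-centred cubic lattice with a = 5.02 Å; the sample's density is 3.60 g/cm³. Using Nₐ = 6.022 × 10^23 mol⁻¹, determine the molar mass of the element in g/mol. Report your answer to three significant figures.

A BCC cell has Z = 2 atoms; a = 5.020 × 10^-8 cm.
M = ρ·N_A·a³/Z = 3.60 × 6.022 × 10²³ × 1.265 × 10^-22 / 2 = 137 g/mol.

137 g/mol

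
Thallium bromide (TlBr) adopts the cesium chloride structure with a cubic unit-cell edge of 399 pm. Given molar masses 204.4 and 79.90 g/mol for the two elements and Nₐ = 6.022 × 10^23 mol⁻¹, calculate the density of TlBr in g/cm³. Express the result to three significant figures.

7.43 g/cm³

The cesium chloride structure contains Z = 1 formula unit per cell; M(TlBr) = 204.4 + 79.90 = 284.3 g/mol.
a³ = (3.990 × 10^-8 cm)³ = 6.352 × 10^-23 cm³.
ρ = 1 × 284.3 / (6.022 × 10²³ × 6.352 × 10^-23) = 7.432 g/cm³.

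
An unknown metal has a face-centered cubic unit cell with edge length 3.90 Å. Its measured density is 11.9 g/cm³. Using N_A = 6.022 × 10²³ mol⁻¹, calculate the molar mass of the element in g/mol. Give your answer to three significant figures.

An FCC cell has Z = 4 atoms; a = 3.900 × 10^-8 cm.
M = ρ·N_A·a³/Z = 11.9 × 6.022 × 10²³ × 5.932 × 10^-23 / 4 = 106 g/mol.

106 g/mol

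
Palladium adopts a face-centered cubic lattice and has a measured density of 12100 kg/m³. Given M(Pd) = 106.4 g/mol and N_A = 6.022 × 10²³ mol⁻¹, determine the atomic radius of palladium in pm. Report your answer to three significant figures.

137 pm

For an FCC cell (Z = 4), a³ = Z·M/(N_A·ρ) = 4 × 106.4 / (6.022 × 10²³ × 12.10) = 5.841 × 10^-23 cm³, so a = 3.880 × 10^-8 cm = 388.0 pm.
Atoms touch along the face diagonal, so √2·a = 4r, so r = 0.3536 × a = 137 pm.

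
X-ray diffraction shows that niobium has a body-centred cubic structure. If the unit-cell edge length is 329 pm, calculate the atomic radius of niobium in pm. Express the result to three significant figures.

In a BCC lattice, atoms touch along the body diagonal, so √3·a = 4r.
r = √3·a/4 = 1.7321 × 329 / 4 = 142 pm.

142 pm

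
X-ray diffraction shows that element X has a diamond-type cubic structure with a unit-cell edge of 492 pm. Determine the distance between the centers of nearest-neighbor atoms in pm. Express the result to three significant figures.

In a diamond cubic structure, nearest neighbors lie along the body diagonal with √3·a = 8r; the nearest-neighbor distance equals 2r = 0.4330·a.
d = 0.4330 × 492 = 213 pm.

213 pm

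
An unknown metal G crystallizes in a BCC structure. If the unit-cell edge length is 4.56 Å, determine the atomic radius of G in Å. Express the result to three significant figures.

1.97 Å

In a BCC lattice, atoms touch along the body diagonal, so √3·a = 4r.
r = √3·a/4 = 1.7321 × 4.56 / 4 = 1.97 Å.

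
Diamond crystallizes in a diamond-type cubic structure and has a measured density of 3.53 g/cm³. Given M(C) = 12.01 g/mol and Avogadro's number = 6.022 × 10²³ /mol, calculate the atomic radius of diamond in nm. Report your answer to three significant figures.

0.0771 nm

For a diamond cubic cell (Z = 8), a³ = Z·M/(N_A·ρ) = 8 × 12.01 / (6.022 × 10²³ × 3.530) = 4.520 × 10^-23 cm³, so a = 3.562 × 10^-8 cm = 0.3562 nm.
Nearest neighbors lie along the body diagonal with √3·a = 8r, so r = 0.2165 × a = 0.0771 nm.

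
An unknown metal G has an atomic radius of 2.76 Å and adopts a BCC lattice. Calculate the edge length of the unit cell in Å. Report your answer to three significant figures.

In a BCC lattice, atoms touch along the body diagonal, so √3·a = 4r.
a = 4r/√3 = 4 × 2.76 / 1.7321 = 6.37 Å.

6.37 Å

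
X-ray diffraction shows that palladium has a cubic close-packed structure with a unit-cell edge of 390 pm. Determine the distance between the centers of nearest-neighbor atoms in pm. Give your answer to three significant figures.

In an FCC structure, atoms touch along the face diagonal, so √2·a = 4r; the nearest-neighbor distance equals 2r = 0.7071·a.
d = 0.7071 × 390 = 276 pm.

276 pm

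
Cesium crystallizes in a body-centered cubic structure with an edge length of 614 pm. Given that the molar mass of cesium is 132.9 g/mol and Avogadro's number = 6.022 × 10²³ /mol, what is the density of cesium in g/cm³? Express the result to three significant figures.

1.91 g/cm³

A BCC unit cell contains Z = 2 atoms.
Cell volume: a³ = (614 pm)³ = (6.140 × 10^-8 cm)³ = 2.315 × 10^-22 cm³.
ρ = Z·M/(N_A·a³) = 2 × 132.9 / (6.022 × 10²³ × 2.315 × 10^-22) = 1.907 g/cm³.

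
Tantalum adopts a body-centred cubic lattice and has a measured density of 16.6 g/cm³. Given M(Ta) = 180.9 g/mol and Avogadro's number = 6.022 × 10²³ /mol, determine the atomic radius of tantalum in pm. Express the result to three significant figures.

143 pm

For a BCC cell (Z = 2), a³ = Z·M/(N_A·ρ) = 2 × 180.9 / (6.022 × 10²³ × 16.60) = 3.619 × 10^-23 cm³, so a = 3.308 × 10^-8 cm = 330.8 pm.
Atoms touch along the body diagonal, so √3·a = 4r, so r = 0.4330 × a = 143 pm.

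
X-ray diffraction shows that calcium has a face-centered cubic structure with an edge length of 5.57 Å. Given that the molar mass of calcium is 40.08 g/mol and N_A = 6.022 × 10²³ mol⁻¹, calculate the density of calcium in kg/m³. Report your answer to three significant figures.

An FCC unit cell contains Z = 4 atoms.
Cell volume: a³ = (5.57 Å)³ = (5.570 × 10^-8 cm)³ = 1.728 × 10^-22 cm³.
ρ = Z·M/(N_A·a³) = 4 × 40.08 / (6.022 × 10²³ × 1.728 × 10^-22) = 1.541 g/cm³ = 1540 kg/m³.

1540 kg/m³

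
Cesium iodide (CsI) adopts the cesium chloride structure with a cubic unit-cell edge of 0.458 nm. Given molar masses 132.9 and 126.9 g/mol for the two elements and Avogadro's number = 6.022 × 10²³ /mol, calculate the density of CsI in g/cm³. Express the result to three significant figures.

4.49 g/cm³

The cesium chloride structure contains Z = 1 formula unit per cell; M(CsI) = 132.9 + 126.9 = 259.8 g/mol.
a³ = (4.580 × 10^-8 cm)³ = 9.607 × 10^-23 cm³.
ρ = 1 × 259.8 / (6.022 × 10²³ × 9.607 × 10^-23) = 4.491 g/cm³.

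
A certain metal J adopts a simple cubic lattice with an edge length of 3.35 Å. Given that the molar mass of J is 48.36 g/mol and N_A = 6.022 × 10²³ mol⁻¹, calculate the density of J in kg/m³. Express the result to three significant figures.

A simple cubic unit cell contains Z = 1 atom.
Cell volume: a³ = (3.35 Å)³ = (3.350 × 10^-8 cm)³ = 3.760 × 10^-23 cm³.
ρ = Z·M/(N_A·a³) = 1 × 48.36 / (6.022 × 10²³ × 3.760 × 10^-23) = 2.136 g/cm³ = 2140 kg/m³.

2140 kg/m³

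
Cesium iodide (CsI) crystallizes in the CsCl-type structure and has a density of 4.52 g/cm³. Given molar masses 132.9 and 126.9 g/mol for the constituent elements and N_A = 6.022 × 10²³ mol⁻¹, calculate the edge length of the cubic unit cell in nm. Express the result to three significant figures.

0.457 nm

M(CsI) = 259.8 g/mol; Z = 1 formula unit per cell.
a³ = Z·M/(N_A·ρ) = 1 × 259.8 / (6.022 × 10²³ × 4.52) = 9.545 × 10^-23 cm³, so a = 4.570 × 10^-8 cm = 0.457 nm.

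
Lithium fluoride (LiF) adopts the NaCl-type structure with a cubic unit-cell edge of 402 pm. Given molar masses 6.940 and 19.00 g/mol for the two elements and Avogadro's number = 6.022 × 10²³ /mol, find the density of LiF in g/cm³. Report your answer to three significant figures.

The NaCl-type structure contains Z = 4 formula units per cell; M(LiF) = 6.940 + 19.00 = 25.94 g/mol.
a³ = (4.020 × 10^-8 cm)³ = 6.496 × 10^-23 cm³.
ρ = 4 × 25.94 / (6.022 × 10²³ × 6.496 × 10^-23) = 2.652 g/cm³.

2.65 g/cm³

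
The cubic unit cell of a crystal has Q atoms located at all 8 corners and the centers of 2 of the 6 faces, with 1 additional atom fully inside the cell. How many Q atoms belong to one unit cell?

3

Corner atoms are shared by 8 cells (1/8 each), face atoms by 2 (1/2 each), interior atoms are unshared.
Net atoms = 8 × 1/8 + 2 × 1/2 + 1 = 1 + 1 + 1 = 3.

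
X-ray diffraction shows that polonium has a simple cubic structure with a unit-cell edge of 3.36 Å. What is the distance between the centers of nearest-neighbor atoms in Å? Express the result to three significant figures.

3.36 Å

In a simple cubic structure, atoms touch along the cell edge, so a = 2r; the nearest-neighbor distance equals 2r = 1.000·a.
d = 1.000 × 3.36 = 3.36 Å.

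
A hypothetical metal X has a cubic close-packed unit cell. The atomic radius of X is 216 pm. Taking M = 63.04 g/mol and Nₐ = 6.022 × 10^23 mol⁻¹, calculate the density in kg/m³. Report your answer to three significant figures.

In an FCC lattice, atoms touch along the face diagonal, so √2·a = 4r, giving a = 610.9 pm = 6.109 × 10^-8 cm.
With Z = 4, ρ = Z·M/(N_A·a³) = 4 × 63.04 / (6.022 × 10²³ × 2.280 × 10^-22) = 1.836 g/cm³ = 1840 kg/m³.

1840 kg/m³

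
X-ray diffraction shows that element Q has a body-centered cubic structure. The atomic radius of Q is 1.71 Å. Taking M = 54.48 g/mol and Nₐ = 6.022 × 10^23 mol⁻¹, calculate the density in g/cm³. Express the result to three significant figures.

In a BCC lattice, atoms touch along the body diagonal, so √3·a = 4r, giving a = 3.949 Å = 3.949 × 10^-8 cm.
With Z = 2, ρ = Z·M/(N_A·a³) = 2 × 54.48 / (6.022 × 10²³ × 6.159 × 10^-23) = 2.938 g/cm³.

2.94 g/cm³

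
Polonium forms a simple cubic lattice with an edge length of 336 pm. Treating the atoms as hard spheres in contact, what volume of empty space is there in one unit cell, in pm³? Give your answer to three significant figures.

In a simple cubic lattice atoms touch along the cell edge, so a = 2r, so r = 0.5000a = 168.0 pm.
V_cell = a³ = 3.793 × 10^7 pm³; V_atoms = 1 × (4/3)πr³ = 1.986 × 10^7 pm³.
Empty space = 3.793 × 10^7 − 1.986 × 10^7 = 1.81 × 10^7 pm³.

1.81 × 10^7 pm³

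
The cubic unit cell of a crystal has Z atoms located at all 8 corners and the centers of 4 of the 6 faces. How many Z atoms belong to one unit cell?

Corner atoms are shared by 8 cells (1/8 each), face atoms by 2 (1/2 each).
Net atoms = 8 × 1/8 + 4 × 1/2 = 1 + 2 = 3.

3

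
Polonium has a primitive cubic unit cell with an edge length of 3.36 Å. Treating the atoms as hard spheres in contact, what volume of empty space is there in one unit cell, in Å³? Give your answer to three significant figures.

In a simple cubic lattice atoms touch along the cell edge, so a = 2r, so r = 0.5000a = 1.680 Å.
V_cell = a³ = 37.93 Å³; V_atoms = 1 × (4/3)πr³ = 19.86 Å³.
Empty space = 37.93 − 19.86 = 18.1 Å³.

18.1 Å³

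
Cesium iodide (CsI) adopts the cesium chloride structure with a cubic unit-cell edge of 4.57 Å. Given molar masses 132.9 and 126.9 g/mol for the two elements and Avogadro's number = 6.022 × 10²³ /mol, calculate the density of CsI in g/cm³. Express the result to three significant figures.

The cesium chloride structure contains Z = 1 formula unit per cell; M(CsI) = 132.9 + 126.9 = 259.8 g/mol.
a³ = (4.570 × 10^-8 cm)³ = 9.544 × 10^-23 cm³.
ρ = 1 × 259.8 / (6.022 × 10²³ × 9.544 × 10^-23) = 4.520 g/cm³.

4.52 g/cm³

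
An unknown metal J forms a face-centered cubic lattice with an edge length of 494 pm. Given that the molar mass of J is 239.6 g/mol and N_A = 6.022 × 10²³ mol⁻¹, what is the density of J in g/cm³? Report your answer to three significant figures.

13.2 g/cm³

An FCC unit cell contains Z = 4 atoms.
Cell volume: a³ = (494 pm)³ = (4.940 × 10^-8 cm)³ = 1.206 × 10^-22 cm³.
ρ = Z·M/(N_A·a³) = 4 × 239.6 / (6.022 × 10²³ × 1.206 × 10^-22) = 13.20 g/cm³.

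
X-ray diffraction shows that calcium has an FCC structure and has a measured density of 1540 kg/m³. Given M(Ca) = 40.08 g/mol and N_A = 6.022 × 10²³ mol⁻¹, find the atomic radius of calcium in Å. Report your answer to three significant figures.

1.97 Å

For an FCC cell (Z = 4), a³ = Z·M/(N_A·ρ) = 4 × 40.08 / (6.022 × 10²³ × 1.540) = 1.729 × 10^-22 cm³, so a = 5.571 × 10^-8 cm = 5.571 Å.
Atoms touch along the face diagonal, so √2·a = 4r, so r = 0.3536 × a = 1.97 Å.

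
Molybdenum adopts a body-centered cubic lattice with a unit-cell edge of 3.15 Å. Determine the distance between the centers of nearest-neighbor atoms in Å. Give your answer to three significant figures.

In a BCC structure, atoms touch along the body diagonal, so √3·a = 4r; the nearest-neighbor distance equals 2r = 0.8660·a.
d = 0.8660 × 3.15 = 2.73 Å.

2.73 Å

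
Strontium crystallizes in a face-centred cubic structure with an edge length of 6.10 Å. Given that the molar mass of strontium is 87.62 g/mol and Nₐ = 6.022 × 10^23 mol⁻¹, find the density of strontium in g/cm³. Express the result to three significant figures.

An FCC unit cell contains Z = 4 atoms.
Cell volume: a³ = (6.10 Å)³ = (6.100 × 10^-8 cm)³ = 2.270 × 10^-22 cm³.
ρ = Z·M/(N_A·a³) = 4 × 87.62 / (6.022 × 10²³ × 2.270 × 10^-22) = 2.564 g/cm³.

2.56 g/cm³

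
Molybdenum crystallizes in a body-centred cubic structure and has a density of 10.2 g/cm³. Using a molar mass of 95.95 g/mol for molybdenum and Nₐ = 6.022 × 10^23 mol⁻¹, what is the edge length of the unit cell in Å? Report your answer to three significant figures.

3.15 Å

With Z = 2 atoms per BCC cell, a³ = Z·M/(N_A·ρ) = 2 × 95.95 / (6.022 × 10²³ × 10.20 g/cm³) = 3.124 × 10^-23 cm³.
a = (3.124 × 10^-23)^(1/3) = 3.150 × 10^-8 cm = 3.15 Å.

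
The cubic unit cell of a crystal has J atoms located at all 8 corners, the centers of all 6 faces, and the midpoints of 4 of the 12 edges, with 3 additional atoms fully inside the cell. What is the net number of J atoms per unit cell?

Corner atoms are shared by 8 cells (1/8 each), face atoms by 2 (1/2 each), edge atoms by 4 (1/4 each), interior atoms are unshared.
Net atoms = 8 × 1/8 + 6 × 1/2 + 4 × 1/4 + 3 = 1 + 3 + 1 + 3 = 8.

8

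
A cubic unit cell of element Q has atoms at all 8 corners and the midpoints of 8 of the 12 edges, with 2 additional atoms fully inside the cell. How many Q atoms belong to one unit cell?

5

Corner atoms are shared by 8 cells (1/8 each), edge atoms by 4 (1/4 each), interior atoms are unshared.
Net atoms = 8 × 1/8 + 8 × 1/4 + 2 = 1 + 2 + 2 = 5.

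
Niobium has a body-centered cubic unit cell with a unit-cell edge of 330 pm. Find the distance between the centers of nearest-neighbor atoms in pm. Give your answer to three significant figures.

In a BCC structure, atoms touch along the body diagonal, so √3·a = 4r; the nearest-neighbor distance equals 2r = 0.8660·a.
d = 0.8660 × 330 = 286 pm.

286 pm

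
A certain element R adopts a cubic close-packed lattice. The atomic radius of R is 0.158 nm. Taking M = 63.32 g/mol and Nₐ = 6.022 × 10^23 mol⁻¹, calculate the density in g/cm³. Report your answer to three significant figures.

In an FCC lattice, atoms touch along the face diagonal, so √2·a = 4r, giving a = 0.4469 nm = 4.469 × 10^-8 cm.
With Z = 4, ρ = Z·M/(N_A·a³) = 4 × 63.32 / (6.022 × 10²³ × 8.925 × 10^-23) = 4.713 g/cm³.

4.71 g/cm³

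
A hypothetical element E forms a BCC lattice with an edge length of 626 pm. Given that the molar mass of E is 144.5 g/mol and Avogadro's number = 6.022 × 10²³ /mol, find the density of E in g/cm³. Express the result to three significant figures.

1.96 g/cm³

A BCC unit cell contains Z = 2 atoms.
Cell volume: a³ = (626 pm)³ = (6.260 × 10^-8 cm)³ = 2.453 × 10^-22 cm³.
ρ = Z·M/(N_A·a³) = 2 × 144.5 / (6.022 × 10²³ × 2.453 × 10^-22) = 1.956 g/cm³.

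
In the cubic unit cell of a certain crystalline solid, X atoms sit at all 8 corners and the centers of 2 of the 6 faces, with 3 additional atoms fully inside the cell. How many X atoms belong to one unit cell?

5

Corner atoms are shared by 8 cells (1/8 each), face atoms by 2 (1/2 each), interior atoms are unshared.
Net atoms = 8 × 1/8 + 2 × 1/2 + 3 = 1 + 1 + 3 = 5.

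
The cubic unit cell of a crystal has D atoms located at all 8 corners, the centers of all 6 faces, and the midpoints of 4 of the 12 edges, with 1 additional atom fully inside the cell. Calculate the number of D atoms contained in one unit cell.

Corner atoms are shared by 8 cells (1/8 each), face atoms by 2 (1/2 each), edge atoms by 4 (1/4 each), interior atoms are unshared.
Net atoms = 8 × 1/8 + 6 × 1/2 + 4 × 1/4 + 1 = 1 + 3 + 1 + 1 = 6.

6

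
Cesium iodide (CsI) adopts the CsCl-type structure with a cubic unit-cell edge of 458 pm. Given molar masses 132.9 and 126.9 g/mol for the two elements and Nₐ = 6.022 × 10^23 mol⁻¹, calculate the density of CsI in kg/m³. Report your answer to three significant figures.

The CsCl-type structure contains Z = 1 formula unit per cell; M(CsI) = 132.9 + 126.9 = 259.8 g/mol.
a³ = (4.580 × 10^-8 cm)³ = 9.607 × 10^-23 cm³.
ρ = 1 × 259.8 / (6.022 × 10²³ × 9.607 × 10^-23) = 4.491 g/cm³ = 4490 kg/m³.

4490 kg/m³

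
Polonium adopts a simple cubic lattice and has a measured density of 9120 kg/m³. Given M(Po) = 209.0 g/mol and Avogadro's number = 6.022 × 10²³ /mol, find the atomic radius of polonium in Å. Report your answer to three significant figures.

For a simple cubic cell (Z = 1), a³ = Z·M/(N_A·ρ) = 1 × 209.0 / (6.022 × 10²³ × 9.120) = 3.805 × 10^-23 cm³, so a = 3.364 × 10^-8 cm = 3.364 Å.
Atoms touch along the cell edge, so a = 2r, so r = 0.5000 × a = 1.68 Å.

1.68 Å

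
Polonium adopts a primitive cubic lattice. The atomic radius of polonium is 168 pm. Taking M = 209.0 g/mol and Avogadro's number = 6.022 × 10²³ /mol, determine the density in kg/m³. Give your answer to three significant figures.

In a simple cubic lattice, atoms touch along the cell edge, so a = 2r, giving a = 336.0 pm = 3.360 × 10^-8 cm.
With Z = 1, ρ = Z·M/(N_A·a³) = 1 × 209.0 / (6.022 × 10²³ × 3.793 × 10^-23) = 9.149 g/cm³ = 9150 kg/m³.

9150 kg/m³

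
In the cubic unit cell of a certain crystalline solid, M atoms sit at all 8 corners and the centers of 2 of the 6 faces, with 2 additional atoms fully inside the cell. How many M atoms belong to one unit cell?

4

Corner atoms are shared by 8 cells (1/8 each), face atoms by 2 (1/2 each), interior atoms are unshared.
Net atoms = 8 × 1/8 + 2 × 1/2 + 2 = 1 + 1 + 2 = 4.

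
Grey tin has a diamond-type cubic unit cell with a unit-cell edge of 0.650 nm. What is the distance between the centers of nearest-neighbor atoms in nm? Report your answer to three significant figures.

In a diamond cubic structure, nearest neighbors lie along the body diagonal with √3·a = 8r; the nearest-neighbor distance equals 2r = 0.4330·a.
d = 0.4330 × 0.650 = 0.281 nm.

0.281 nm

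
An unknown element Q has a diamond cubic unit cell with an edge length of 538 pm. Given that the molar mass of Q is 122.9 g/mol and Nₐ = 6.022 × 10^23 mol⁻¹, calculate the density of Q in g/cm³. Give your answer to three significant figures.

10.5 g/cm³

A diamond cubic unit cell contains Z = 8 atoms.
Cell volume: a³ = (538 pm)³ = (5.380 × 10^-8 cm)³ = 1.557 × 10^-22 cm³.
ρ = Z·M/(N_A·a³) = 8 × 122.9 / (6.022 × 10²³ × 1.557 × 10^-22) = 10.48 g/cm³.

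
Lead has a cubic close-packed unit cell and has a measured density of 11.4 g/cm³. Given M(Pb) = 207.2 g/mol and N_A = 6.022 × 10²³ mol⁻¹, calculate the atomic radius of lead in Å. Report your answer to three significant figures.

1.75 Å

For an FCC cell (Z = 4), a³ = Z·M/(N_A·ρ) = 4 × 207.2 / (6.022 × 10²³ × 11.40) = 1.207 × 10^-22 cm³, so a = 4.942 × 10^-8 cm = 4.942 Å.
Atoms touch along the face diagonal, so √2·a = 4r, so r = 0.3536 × a = 1.75 Å.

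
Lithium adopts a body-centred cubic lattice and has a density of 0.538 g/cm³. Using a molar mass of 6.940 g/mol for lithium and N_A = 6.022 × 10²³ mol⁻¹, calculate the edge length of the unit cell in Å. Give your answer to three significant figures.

With Z = 2 atoms per BCC cell, a³ = Z·M/(N_A·ρ) = 2 × 6.940 / (6.022 × 10²³ × 0.5380 g/cm³) = 4.284 × 10^-23 cm³.
a = (4.284 × 10^-23)^(1/3) = 3.499 × 10^-8 cm = 3.50 Å.

3.50 Å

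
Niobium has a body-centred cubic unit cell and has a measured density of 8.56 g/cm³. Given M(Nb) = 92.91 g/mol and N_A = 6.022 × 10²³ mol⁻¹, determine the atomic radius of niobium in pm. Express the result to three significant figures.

143 pm

For a BCC cell (Z = 2), a³ = Z·M/(N_A·ρ) = 2 × 92.91 / (6.022 × 10²³ × 8.560) = 3.605 × 10^-23 cm³, so a = 3.303 × 10^-8 cm = 330.3 pm.
Atoms touch along the body diagonal, so √3·a = 4r, so r = 0.4330 × a = 143 pm.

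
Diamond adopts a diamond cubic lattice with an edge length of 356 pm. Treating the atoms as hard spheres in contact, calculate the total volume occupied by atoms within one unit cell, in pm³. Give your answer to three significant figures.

1.53 × 10^7 pm³

In a diamond cubic lattice nearest neighbors lie along the body diagonal with √3·a = 8r, so r = 0.2165a = 77.08 pm.
V_atoms = Z × (4/3)πr³ = 8 × (4/3)π × (77.08)³ = 1.53 × 10^7 pm³.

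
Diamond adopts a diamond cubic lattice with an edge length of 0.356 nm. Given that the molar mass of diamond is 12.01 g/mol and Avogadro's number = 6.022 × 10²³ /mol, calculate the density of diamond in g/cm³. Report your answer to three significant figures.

A diamond cubic unit cell contains Z = 8 atoms.
Cell volume: a³ = (0.356 nm)³ = (3.560 × 10^-8 cm)³ = 4.512 × 10^-23 cm³.
ρ = Z·M/(N_A·a³) = 8 × 12.01 / (6.022 × 10²³ × 4.512 × 10^-23) = 3.536 g/cm³.

3.54 g/cm³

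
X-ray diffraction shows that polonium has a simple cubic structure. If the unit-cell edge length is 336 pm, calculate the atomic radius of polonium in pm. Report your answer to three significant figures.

168 pm

In a simple cubic lattice, atoms touch along the cell edge, so a = 2r.
r = a/2 = 336/2 = 168 pm.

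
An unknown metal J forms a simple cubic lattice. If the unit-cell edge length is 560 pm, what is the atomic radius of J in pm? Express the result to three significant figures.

280 pm

In a simple cubic lattice, atoms touch along the cell edge, so a = 2r.
r = a/2 = 560/2 = 280 pm.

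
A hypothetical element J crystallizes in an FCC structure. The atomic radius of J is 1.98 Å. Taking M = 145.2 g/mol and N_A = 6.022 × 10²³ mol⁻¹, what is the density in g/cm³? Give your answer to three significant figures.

In an FCC lattice, atoms touch along the face diagonal, so √2·a = 4r, giving a = 5.600 Å = 5.600 × 10^-8 cm.
With Z = 4, ρ = Z·M/(N_A·a³) = 4 × 145.2 / (6.022 × 10²³ × 1.756 × 10^-22) = 5.491 g/cm³.

5.49 g/cm³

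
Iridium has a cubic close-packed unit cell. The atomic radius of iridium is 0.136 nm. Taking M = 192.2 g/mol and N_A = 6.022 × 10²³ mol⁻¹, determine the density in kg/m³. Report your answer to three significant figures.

In an FCC lattice, atoms touch along the face diagonal, so √2·a = 4r, giving a = 0.3847 nm = 3.847 × 10^-8 cm.
With Z = 4, ρ = Z·M/(N_A·a³) = 4 × 192.2 / (6.022 × 10²³ × 5.692 × 10^-23) = 22.43 g/cm³ = 22400 kg/m³.

22400 kg/m³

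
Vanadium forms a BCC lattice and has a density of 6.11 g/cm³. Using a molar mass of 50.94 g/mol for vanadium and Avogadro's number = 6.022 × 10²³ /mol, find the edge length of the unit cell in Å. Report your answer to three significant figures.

3.03 Å

With Z = 2 atoms per BCC cell, a³ = Z·M/(N_A·ρ) = 2 × 50.94 / (6.022 × 10²³ × 6.110 g/cm³) = 2.769 × 10^-23 cm³.
a = (2.769 × 10^-23)^(1/3) = 3.025 × 10^-8 cm = 3.03 Å.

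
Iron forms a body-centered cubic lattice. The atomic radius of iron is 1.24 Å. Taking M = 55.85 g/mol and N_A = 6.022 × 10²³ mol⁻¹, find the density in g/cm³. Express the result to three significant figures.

7.90 g/cm³

In a BCC lattice, atoms touch along the body diagonal, so √3·a = 4r, giving a = 2.864 Å = 2.864 × 10^-8 cm.
With Z = 2, ρ = Z·M/(N_A·a³) = 2 × 55.85 / (6.022 × 10²³ × 2.348 × 10^-23) = 7.899 g/cm³.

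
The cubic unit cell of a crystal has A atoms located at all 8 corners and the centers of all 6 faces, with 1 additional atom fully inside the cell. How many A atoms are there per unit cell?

5

Corner atoms are shared by 8 cells (1/8 each), face atoms by 2 (1/2 each), interior atoms are unshared.
Net atoms = 8 × 1/8 + 6 × 1/2 + 1 = 1 + 3 + 1 = 5.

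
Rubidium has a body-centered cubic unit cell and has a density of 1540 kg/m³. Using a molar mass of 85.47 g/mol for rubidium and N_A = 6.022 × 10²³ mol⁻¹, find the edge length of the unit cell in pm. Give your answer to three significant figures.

With Z = 2 atoms per BCC cell, a³ = Z·M/(N_A·ρ) = 2 × 85.47 / (6.022 × 10²³ × 1.540 g/cm³) = 1.843 × 10^-22 cm³.
a = (1.843 × 10^-22)^(1/3) = 5.691 × 10^-8 cm = 569 pm.

569 pm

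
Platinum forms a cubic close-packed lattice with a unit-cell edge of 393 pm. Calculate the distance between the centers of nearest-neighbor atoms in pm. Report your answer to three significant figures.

278 pm

In an FCC structure, atoms touch along the face diagonal, so √2·a = 4r; the nearest-neighbor distance equals 2r = 0.7071·a.
d = 0.7071 × 393 = 278 pm.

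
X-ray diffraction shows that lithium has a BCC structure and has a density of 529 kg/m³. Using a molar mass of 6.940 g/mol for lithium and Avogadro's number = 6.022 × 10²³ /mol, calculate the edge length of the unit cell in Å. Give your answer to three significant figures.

3.52 Å

With Z = 2 atoms per BCC cell, a³ = Z·M/(N_A·ρ) = 2 × 6.940 / (6.022 × 10²³ × 0.5290 g/cm³) = 4.357 × 10^-23 cm³.
a = (4.357 × 10^-23)^(1/3) = 3.519 × 10^-8 cm = 3.52 Å.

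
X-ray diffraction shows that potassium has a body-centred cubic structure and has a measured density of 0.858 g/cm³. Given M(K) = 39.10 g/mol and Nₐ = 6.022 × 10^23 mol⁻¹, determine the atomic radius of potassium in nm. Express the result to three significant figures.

For a BCC cell (Z = 2), a³ = Z·M/(N_A·ρ) = 2 × 39.10 / (6.022 × 10²³ × 0.8580) = 1.513 × 10^-22 cm³, so a = 5.329 × 10^-8 cm = 0.5329 nm.
Atoms touch along the body diagonal, so √3·a = 4r, so r = 0.4330 × a = 0.231 nm.

0.231 nm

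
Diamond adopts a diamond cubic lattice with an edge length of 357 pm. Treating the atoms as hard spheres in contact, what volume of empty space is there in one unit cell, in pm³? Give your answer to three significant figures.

In a diamond cubic lattice nearest neighbors lie along the body diagonal with √3·a = 8r, so r = 0.2165a = 77.29 pm.
V_cell = a³ = 4.550 × 10^7 pm³; V_atoms = 8 × (4/3)πr³ = 1.547 × 10^7 pm³.
Empty space = 4.550 × 10^7 − 1.547 × 10^7 = 3.00 × 10^7 pm³.

3.00 × 10^7 pm³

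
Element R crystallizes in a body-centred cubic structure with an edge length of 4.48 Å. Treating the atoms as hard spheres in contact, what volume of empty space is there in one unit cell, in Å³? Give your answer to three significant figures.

In a BCC lattice atoms touch along the body diagonal, so √3·a = 4r, so r = 0.4330a = 1.940 Å.
V_cell = a³ = 89.92 Å³; V_atoms = 2 × (4/3)πr³ = 61.16 Å³.
Empty space = 89.92 − 61.16 = 28.8 Å³.

28.8 Å³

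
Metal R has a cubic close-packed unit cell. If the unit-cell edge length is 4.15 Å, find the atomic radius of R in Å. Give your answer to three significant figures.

1.47 Å

In an FCC lattice, atoms touch along the face diagonal, so √2·a = 4r.
r = √2·a/4 = 1.4142 × 4.15 / 4 = 1.47 Å.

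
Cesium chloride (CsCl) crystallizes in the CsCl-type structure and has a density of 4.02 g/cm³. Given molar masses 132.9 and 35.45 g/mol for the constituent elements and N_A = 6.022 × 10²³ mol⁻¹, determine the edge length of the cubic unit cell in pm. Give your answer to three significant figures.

411 pm

M(CsCl) = 168.35 g/mol; Z = 1 formula unit per cell.
a³ = Z·M/(N_A·ρ) = 1 × 168.35 / (6.022 × 10²³ × 4.02) = 6.954 × 10^-23 cm³, so a = 4.112 × 10^-8 cm = 411 pm.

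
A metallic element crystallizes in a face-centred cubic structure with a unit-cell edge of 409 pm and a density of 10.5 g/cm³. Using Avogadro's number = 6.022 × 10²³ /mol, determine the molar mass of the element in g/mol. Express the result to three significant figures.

An FCC cell has Z = 4 atoms; a = 4.090 × 10^-8 cm.
M = ρ·N_A·a³/Z = 10.5 × 6.022 × 10²³ × 6.842 × 10^-23 / 4 = 108 g/mol.

108 g/mol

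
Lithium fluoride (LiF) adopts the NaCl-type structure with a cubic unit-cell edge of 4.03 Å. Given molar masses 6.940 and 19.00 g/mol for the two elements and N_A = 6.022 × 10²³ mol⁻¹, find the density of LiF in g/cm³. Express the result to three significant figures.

The NaCl-type structure contains Z = 4 formula units per cell; M(LiF) = 6.940 + 19.00 = 25.94 g/mol.
a³ = (4.030 × 10^-8 cm)³ = 6.545 × 10^-23 cm³.
ρ = 4 × 25.94 / (6.022 × 10²³ × 6.545 × 10^-23) = 2.633 g/cm³.

2.63 g/cm³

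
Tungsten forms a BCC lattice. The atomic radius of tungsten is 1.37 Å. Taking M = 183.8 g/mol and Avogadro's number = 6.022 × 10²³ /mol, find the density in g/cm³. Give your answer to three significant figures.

In a BCC lattice, atoms touch along the body diagonal, so √3·a = 4r, giving a = 3.164 Å = 3.164 × 10^-8 cm.
With Z = 2, ρ = Z·M/(N_A·a³) = 2 × 183.8 / (6.022 × 10²³ × 3.167 × 10^-23) = 19.27 g/cm³.

19.3 g/cm³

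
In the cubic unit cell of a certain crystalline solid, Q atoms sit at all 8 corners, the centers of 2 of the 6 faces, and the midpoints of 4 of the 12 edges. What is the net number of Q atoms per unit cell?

3

Corner atoms are shared by 8 cells (1/8 each), face atoms by 2 (1/2 each), edge atoms by 4 (1/4 each).
Net atoms = 8 × 1/8 + 2 × 1/2 + 4 × 1/4 = 1 + 1 + 1 = 3.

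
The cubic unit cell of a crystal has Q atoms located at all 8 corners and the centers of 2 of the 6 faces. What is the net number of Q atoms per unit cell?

Corner atoms are shared by 8 cells (1/8 each), face atoms by 2 (1/2 each).
Net atoms = 8 × 1/8 + 2 × 1/2 = 1 + 1 = 2.

2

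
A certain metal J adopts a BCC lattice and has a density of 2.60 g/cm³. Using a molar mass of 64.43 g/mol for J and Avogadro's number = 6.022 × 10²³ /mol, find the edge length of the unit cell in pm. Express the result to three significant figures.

With Z = 2 atoms per BCC cell, a³ = Z·M/(N_A·ρ) = 2 × 64.43 / (6.022 × 10²³ × 2.600 g/cm³) = 8.230 × 10^-23 cm³.
a = (8.230 × 10^-23)^(1/3) = 4.350 × 10^-8 cm = 435 pm.

435 pm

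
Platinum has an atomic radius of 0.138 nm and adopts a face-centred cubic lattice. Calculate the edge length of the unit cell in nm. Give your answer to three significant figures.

0.390 nm

In an FCC lattice, atoms touch along the face diagonal, so √2·a = 4r.
a = 4r/√2 = 4 × 0.138 / 1.4142 = 0.390 nm.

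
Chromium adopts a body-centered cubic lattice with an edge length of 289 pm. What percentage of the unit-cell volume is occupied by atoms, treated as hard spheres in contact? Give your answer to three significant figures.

68.0%

In a BCC lattice atoms touch along the body diagonal, so √3·a = 4r, so r = 0.4330a = 125.1 pm.
Packing fraction = Z·(4/3)πr³ / a³ = 2 × (4/3)π × (125.1)³ / (289)³ = 0.6802 = 68.0%.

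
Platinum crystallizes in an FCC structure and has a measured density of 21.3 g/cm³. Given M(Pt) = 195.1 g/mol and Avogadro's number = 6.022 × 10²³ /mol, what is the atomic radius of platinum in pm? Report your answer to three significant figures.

139 pm

For an FCC cell (Z = 4), a³ = Z·M/(N_A·ρ) = 4 × 195.1 / (6.022 × 10²³ × 21.30) = 6.084 × 10^-23 cm³, so a = 3.933 × 10^-8 cm = 393.3 pm.
Atoms touch along the face diagonal, so √2·a = 4r, so r = 0.3536 × a = 139 pm.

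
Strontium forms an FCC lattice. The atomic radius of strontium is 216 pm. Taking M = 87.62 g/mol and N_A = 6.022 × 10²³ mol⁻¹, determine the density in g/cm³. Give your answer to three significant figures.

2.55 g/cm³

In an FCC lattice, atoms touch along the face diagonal, so √2·a = 4r, giving a = 610.9 pm = 6.109 × 10^-8 cm.
With Z = 4, ρ = Z·M/(N_A·a³) = 4 × 87.62 / (6.022 × 10²³ × 2.280 × 10^-22) = 2.552 g/cm³.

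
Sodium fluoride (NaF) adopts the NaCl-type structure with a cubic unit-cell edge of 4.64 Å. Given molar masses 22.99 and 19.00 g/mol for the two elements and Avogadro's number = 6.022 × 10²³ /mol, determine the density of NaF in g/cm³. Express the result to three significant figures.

The NaCl-type structure contains Z = 4 formula units per cell; M(NaF) = 22.99 + 19.00 = 41.99 g/mol.
a³ = (4.640 × 10^-8 cm)³ = 9.990 × 10^-23 cm³.
ρ = 4 × 41.99 / (6.022 × 10²³ × 9.990 × 10^-23) = 2.792 g/cm³.

2.79 g/cm³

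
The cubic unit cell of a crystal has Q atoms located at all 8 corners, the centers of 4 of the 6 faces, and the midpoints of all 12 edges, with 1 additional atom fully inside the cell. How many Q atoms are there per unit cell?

Corner atoms are shared by 8 cells (1/8 each), face atoms by 2 (1/2 each), edge atoms by 4 (1/4 each), interior atoms are unshared.
Net atoms = 8 × 1/8 + 4 × 1/2 + 12 × 1/4 + 1 = 1 + 2 + 3 + 1 = 7.

7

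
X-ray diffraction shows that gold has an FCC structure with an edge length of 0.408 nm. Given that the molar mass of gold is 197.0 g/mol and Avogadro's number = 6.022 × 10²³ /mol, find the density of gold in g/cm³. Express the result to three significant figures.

19.3 g/cm³

An FCC unit cell contains Z = 4 atoms.
Cell volume: a³ = (0.408 nm)³ = (4.080 × 10^-8 cm)³ = 6.792 × 10^-23 cm³.
ρ = Z·M/(N_A·a³) = 4 × 197.0 / (6.022 × 10²³ × 6.792 × 10^-23) = 19.27 g/cm³.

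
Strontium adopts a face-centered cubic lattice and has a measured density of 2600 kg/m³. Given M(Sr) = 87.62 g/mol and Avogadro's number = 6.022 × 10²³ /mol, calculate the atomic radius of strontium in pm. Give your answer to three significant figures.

215 pm

For an FCC cell (Z = 4), a³ = Z·M/(N_A·ρ) = 4 × 87.62 / (6.022 × 10²³ × 2.600) = 2.238 × 10^-22 cm³, so a = 6.072 × 10^-8 cm = 607.2 pm.
Atoms touch along the face diagonal, so √2·a = 4r, so r = 0.3536 × a = 215 pm.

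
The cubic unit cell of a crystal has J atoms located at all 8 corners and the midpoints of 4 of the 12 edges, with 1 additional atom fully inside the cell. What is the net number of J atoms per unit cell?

3

Corner atoms are shared by 8 cells (1/8 each), edge atoms by 4 (1/4 each), interior atoms are unshared.
Net atoms = 8 × 1/8 + 4 × 1/4 + 1 = 1 + 1 + 1 = 3.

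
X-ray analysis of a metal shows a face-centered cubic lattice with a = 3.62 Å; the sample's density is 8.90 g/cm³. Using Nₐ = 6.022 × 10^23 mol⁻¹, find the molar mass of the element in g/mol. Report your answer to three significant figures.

63.6 g/mol

An FCC cell has Z = 4 atoms; a = 3.620 × 10^-8 cm.
M = ρ·N_A·a³/Z = 8.90 × 6.022 × 10²³ × 4.744 × 10^-23 / 4 = 63.6 g/mol.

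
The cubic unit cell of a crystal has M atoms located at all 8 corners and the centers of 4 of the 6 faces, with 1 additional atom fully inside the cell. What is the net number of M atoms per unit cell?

4

Corner atoms are shared by 8 cells (1/8 each), face atoms by 2 (1/2 each), interior atoms are unshared.
Net atoms = 8 × 1/8 + 4 × 1/2 + 1 = 1 + 2 + 1 = 4.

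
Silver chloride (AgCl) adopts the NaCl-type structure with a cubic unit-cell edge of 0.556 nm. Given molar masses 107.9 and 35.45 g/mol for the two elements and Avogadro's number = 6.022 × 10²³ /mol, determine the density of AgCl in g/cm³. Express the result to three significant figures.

The NaCl-type structure contains Z = 4 formula units per cell; M(AgCl) = 107.9 + 35.45 = 143.35 g/mol.
a³ = (5.560 × 10^-8 cm)³ = 1.719 × 10^-22 cm³.
ρ = 4 × 143.35 / (6.022 × 10²³ × 1.719 × 10^-22) = 5.540 g/cm³.

5.54 g/cm³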